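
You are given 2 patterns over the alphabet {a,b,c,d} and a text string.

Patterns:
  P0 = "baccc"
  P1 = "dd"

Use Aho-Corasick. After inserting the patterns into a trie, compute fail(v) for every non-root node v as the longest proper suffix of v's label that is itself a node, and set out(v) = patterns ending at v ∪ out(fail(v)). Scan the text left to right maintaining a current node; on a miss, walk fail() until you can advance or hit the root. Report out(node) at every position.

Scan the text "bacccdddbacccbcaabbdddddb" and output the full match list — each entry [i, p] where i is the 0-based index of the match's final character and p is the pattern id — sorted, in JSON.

Build:
Trie nodes:
  0='ε' goto b→1 d→6
  1='b' goto a→2
  2='ba' goto c→3
  3='bac' goto c→4
  4='bacc' goto c→5
  5='baccc' goto ·  [P0 ends]
  6='d' goto d→7
  7='dd' goto ·  [P1 ends]

Failure links (BFS by depth):
  fail(1) 'b': from fail(0)=0 chase 'b': 0 ⇒ 0;  out=∅∪out(0)=∅
  fail(6) 'd': from fail(0)=0 chase 'd': 0 ⇒ 0;  out=∅∪out(0)=∅
  fail(2) 'ba': from fail(1)=0 chase 'a': 0 ⇒ 0;  out=∅∪out(0)=∅
  fail(7) 'dd': from fail(6)=0 chase 'd': 0 ⇒ 6;  out={1}∪out(6)={1}
  fail(3) 'bac': from fail(2)=0 chase 'c': 0 ⇒ 0;  out=∅∪out(0)=∅
  fail(4) 'bacc': from fail(3)=0 chase 'c': 0 ⇒ 0;  out=∅∪out(0)=∅
  fail(5) 'baccc': from fail(4)=0 chase 'c': 0 ⇒ 0;  out={0}∪out(0)={0}

Scan:
pos 0 'b': at 1
pos 1 'a': at 2
pos 2 'c': at 3
pos 3 'c': at 4
pos 4 'c': at 5  ** P0@[0:4]
pos 5 'd': at 6 (via fail)
pos 6 'd': at 7  ** P1@[5:6]
pos 7 'd': at 7 (via fail)  ** P1@[6:7]
pos 8 'b': at 1 (via fail)
pos 9 'a': at 2
pos 10 'c': at 3
pos 11 'c': at 4
pos 12 'c': at 5  ** P0@[8:12]
pos 13 'b': at 1 (via fail)
pos 14 'c': at 0 (via fail)
pos 15 'a': at 0
pos 16 'a': at 0
pos 17 'b': at 1
pos 18 'b': at 1 (via fail)
pos 19 'd': at 6 (via fail)
pos 20 'd': at 7  ** P1@[19:20]
pos 21 'd': at 7 (via fail)  ** P1@[20:21]
pos 22 'd': at 7 (via fail)  ** P1@[21:22]
pos 23 'd': at 7 (via fail)  ** P1@[22:23]
pos 24 'b': at 1 (via fail)

Result: [[4,0],[6,1],[7,1],[12,0],[20,1],[21,1],[22,1],[23,1]]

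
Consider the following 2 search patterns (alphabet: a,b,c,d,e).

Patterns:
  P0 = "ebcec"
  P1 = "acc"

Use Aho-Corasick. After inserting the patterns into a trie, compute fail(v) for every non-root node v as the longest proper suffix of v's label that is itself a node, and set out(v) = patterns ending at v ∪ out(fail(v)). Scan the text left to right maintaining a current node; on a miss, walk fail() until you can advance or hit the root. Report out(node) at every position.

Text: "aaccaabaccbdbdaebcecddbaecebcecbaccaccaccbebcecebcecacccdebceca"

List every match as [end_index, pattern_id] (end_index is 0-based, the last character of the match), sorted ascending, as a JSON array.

Construct AC machine:
Trie (insert patterns):
  n0 'ε': a→6 e→1
  n1 'e': b→2
  n2 'eb': c→3
  n3 'ebc': e→4
  n4 'ebce': c→5
  n5 'ebcec': ·  ←P0
  n6 'a': c→7
  n7 'ac': c→8
  n8 'acc': ·  ←P1

Failure links (BFS by depth):
  fail(1) 'e': from fail(0)=0 chase 'e': 0 ⇒ 0;  out=∅∪out(0)=∅
  fail(6) 'a': from fail(0)=0 chase 'a': 0 ⇒ 0;  out=∅∪out(0)=∅
  fail(2) 'eb': from fail(1)=0 chase 'b': 0 ⇒ 0;  out=∅∪out(0)=∅
  fail(7) 'ac': from fail(6)=0 chase 'c': 0 ⇒ 0;  out=∅∪out(0)=∅
  fail(3) 'ebc': from fail(2)=0 chase 'c': 0 ⇒ 0;  out=∅∪out(0)=∅
  fail(8) 'acc': from fail(7)=0 chase 'c': 0 ⇒ 0;  out={1}∪out(0)={1}
  fail(4) 'ebce': from fail(3)=0 chase 'e': 0 ⇒ 1;  out=∅∪out(1)=∅
  fail(5) 'ebcec': from fail(4)=1 chase 'c': 1→0 ⇒ 0;  out={0}∪out(0)={0}

Run:
[0] read 'a'  n0⇒n6
[1] read 'a'  n6⇒n6 ·f
[2] read 'c'  n6⇒n7
[3] read 'c'  n7⇒n8  ** P1@[1:3]
[4] read 'a'  n8⇒n6 ·f
[5] read 'a'  n6⇒n6 ·f
[6] read 'b'  n6⇒n0 ·f
[7] read 'a'  n0⇒n6
[8] read 'c'  n6⇒n7
[9] read 'c'  n7⇒n8  ** P1@[7:9]
[10] read 'b'  n8⇒n0 ·f
[11] read 'd'  n0⇒n0
[12] read 'b'  n0⇒n0
[13] read 'd'  n0⇒n0
[14] read 'a'  n0⇒n6
[15] read 'e'  n6⇒n1 ·f
[16] read 'b'  n1⇒n2
[17] read 'c'  n2⇒n3
[18] read 'e'  n3⇒n4
[19] read 'c'  n4⇒n5  ** P0@[15:19]
[20] read 'd'  n5⇒n0 ·f
[21] read 'd'  n0⇒n0
[22] read 'b'  n0⇒n0
[23] read 'a'  n0⇒n6
[24] read 'e'  n6⇒n1 ·f
[25] read 'c'  n1⇒n0 ·f
[26] read 'e'  n0⇒n1
[27] read 'b'  n1⇒n2
[28] read 'c'  n2⇒n3
[29] read 'e'  n3⇒n4
[30] read 'c'  n4⇒n5  ** P0@[26:30]
[31] read 'b'  n5⇒n0 ·f
[32] read 'a'  n0⇒n6
[33] read 'c'  n6⇒n7
[34] read 'c'  n7⇒n8  ** P1@[32:34]
[35] read 'a'  n8⇒n6 ·f
[36] read 'c'  n6⇒n7
[37] read 'c'  n7⇒n8  ** P1@[35:37]
[38] read 'a'  n8⇒n6 ·f
[39] read 'c'  n6⇒n7
[40] read 'c'  n7⇒n8  ** P1@[38:40]
[41] read 'b'  n8⇒n0 ·f
[42] read 'e'  n0⇒n1
[43] read 'b'  n1⇒n2
[44] read 'c'  n2⇒n3
[45] read 'e'  n3⇒n4
[46] read 'c'  n4⇒n5  ** P0@[42:46]
[47] read 'e'  n5⇒n1 ·f
[48] read 'b'  n1⇒n2
[49] read 'c'  n2⇒n3
[50] read 'e'  n3⇒n4
[51] read 'c'  n4⇒n5  ** P0@[47:51]
[52] read 'a'  n5⇒n6 ·f
[53] read 'c'  n6⇒n7
[54] read 'c'  n7⇒n8  ** P1@[52:54]
[55] read 'c'  n8⇒n0 ·f
[56] read 'd'  n0⇒n0
[57] read 'e'  n0⇒n1
[58] read 'b'  n1⇒n2
[59] read 'c'  n2⇒n3
[60] read 'e'  n3⇒n4
[61] read 'c'  n4⇒n5  ** P0@[57:61]
[62] read 'a'  n5⇒n6 ·f

All matches (sorted): [[3,1],[9,1],[19,0],[30,0],[34,1],[37,1],[40,1],[46,0],[51,0],[54,1],[61,0]]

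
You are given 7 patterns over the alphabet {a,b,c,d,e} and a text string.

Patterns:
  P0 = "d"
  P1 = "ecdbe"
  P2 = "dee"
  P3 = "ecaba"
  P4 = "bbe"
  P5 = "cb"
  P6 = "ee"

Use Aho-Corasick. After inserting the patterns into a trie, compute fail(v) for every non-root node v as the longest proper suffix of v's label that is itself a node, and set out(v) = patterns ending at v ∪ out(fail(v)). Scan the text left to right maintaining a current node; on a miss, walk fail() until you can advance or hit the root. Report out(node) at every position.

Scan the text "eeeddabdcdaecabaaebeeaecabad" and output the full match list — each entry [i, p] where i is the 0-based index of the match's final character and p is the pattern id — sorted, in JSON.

Construct AC machine:
Trie nodes:
  n0 'ε': b→12 c→15 d→1 e→2
  n1 'd': e→7  ←P0
  n2 'e': c→3 e→17
  n3 'ec': a→9 d→4
  n4 'ecd': b→5
  n5 'ecdb': e→6
  n6 'ecdbe': ·  ←P1
  n7 'de': e→8
  n8 'dee': ·  ←P2
  n9 'eca': b→10
  n10 'ecab': a→11
  n11 'ecaba': ·  ←P3
  n12 'b': b→13
  n13 'bb': e→14
  n14 'bbe': ·  ←P4
  n15 'c': b→16
  n16 'cb': ·  ←P5
  n17 'ee': ·  ←P6

BFS fail/out derivation:
  fail(1) 'd': from fail(0)=0 chase 'd': 0 ⇒ 0;  out={0}∪out(0)={0}
  fail(2) 'e': from fail(0)=0 chase 'e': 0 ⇒ 0;  out=∅∪out(0)=∅
  fail(12) 'b': from fail(0)=0 chase 'b': 0 ⇒ 0;  out=∅∪out(0)=∅
  fail(15) 'c': from fail(0)=0 chase 'c': 0 ⇒ 0;  out=∅∪out(0)=∅
  fail(3) 'ec': from fail(2)=0 chase 'c': 0 ⇒ 15;  out=∅∪out(15)=∅
  fail(7) 'de': from fail(1)=0 chase 'e': 0 ⇒ 2;  out=∅∪out(2)=∅
  fail(13) 'bb': from fail(12)=0 chase 'b': 0 ⇒ 12;  out=∅∪out(12)=∅
  fail(16) 'cb': from fail(15)=0 chase 'b': 0 ⇒ 12;  out={5}∪out(12)={5}
  fail(17) 'ee': from fail(2)=0 chase 'e': 0 ⇒ 2;  out={6}∪out(2)={6}
  fail(4) 'ecd': from fail(3)=15 chase 'd': 15→0 ⇒ 1;  out=∅∪out(1)={0}
  fail(8) 'dee': from fail(7)=2 chase 'e': 2 ⇒ 17;  out={2}∪out(17)={2,6}
  fail(9) 'eca': from fail(3)=15 chase 'a': 15→0 ⇒ 0;  out=∅∪out(0)=∅
  fail(14) 'bbe': from fail(13)=12 chase 'e': 12→0 ⇒ 2;  out={4}∪out(2)={4}
  fail(5) 'ecdb': from fail(4)=1 chase 'b': 1→0 ⇒ 12;  out=∅∪out(12)=∅
  fail(10) 'ecab': from fail(9)=0 chase 'b': 0 ⇒ 12;  out=∅∪out(12)=∅
  fail(6) 'ecdbe': from fail(5)=12 chase 'e': 12→0 ⇒ 2;  out={1}∪out(2)={1}
  fail(11) 'ecaba': from fail(10)=12 chase 'a': 12→0 ⇒ 0;  out={3}∪out(0)={3}

Scan:
i=0 'e': node 0→2
i=1 'e': node 2→17  → match P6@[0:1]
i=2 'e': node 17→17 ·f  → match P6@[1:2]
i=3 'd': node 17→1 ·f  → match P0@[3:3]
i=4 'd': node 1→1 ·f  → match P0@[4:4]
i=5 'a': node 1→0 ·f
i=6 'b': node 0→12
i=7 'd': node 12→1 ·f  → match P0@[7:7]
i=8 'c': node 1→15 ·f
i=9 'd': node 15→1 ·f  → match P0@[9:9]
i=10 'a': node 1→0 ·f
i=11 'e': node 0→2
i=12 'c': node 2→3
i=13 'a': node 3→9
i=14 'b': node 9→10
i=15 'a': node 10→11  → match P3@[11:15]
i=16 'a': node 11→0 ·f
i=17 'e': node 0→2
i=18 'b': node 2→12 ·f
i=19 'e': node 12→2 ·f
i=20 'e': node 2→17  → match P6@[19:20]
i=21 'a': node 17→0 ·f
i=22 'e': node 0→2
i=23 'c': node 2→3
i=24 'a': node 3→9
i=25 'b': node 9→10
i=26 'a': node 10→11  → match P3@[22:26]
i=27 'd': node 11→1 ·f  → match P0@[27:27]

Matches: [[1,6],[2,6],[3,0],[4,0],[7,0],[9,0],[15,3],[20,6],[26,3],[27,0]]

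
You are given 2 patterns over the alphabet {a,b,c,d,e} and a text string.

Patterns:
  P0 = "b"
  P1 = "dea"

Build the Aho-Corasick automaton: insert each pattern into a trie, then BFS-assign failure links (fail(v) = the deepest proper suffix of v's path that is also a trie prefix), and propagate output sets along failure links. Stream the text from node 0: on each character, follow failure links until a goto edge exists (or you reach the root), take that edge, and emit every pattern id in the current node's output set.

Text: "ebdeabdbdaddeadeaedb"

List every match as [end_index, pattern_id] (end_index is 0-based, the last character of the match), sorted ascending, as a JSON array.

Build:
Trie nodes:
  n0 'ε': b→1 d→2
  n1 'b': ·  [P0 ends]
  n2 'd': e→3
  n3 'de': a→4
  n4 'dea': ·  [P1 ends]

BFS fail/out derivation:
  fail(1) 'b': from fail(0)=0 chase 'b': 0 ⇒ 0;  out={0}∪out(0)={0}
  fail(2) 'd': from fail(0)=0 chase 'd': 0 ⇒ 0;  out=∅∪out(0)=∅
  fail(3) 'de': from fail(2)=0 chase 'e': 0 ⇒ 0;  out=∅∪out(0)=∅
  fail(4) 'dea': from fail(3)=0 chase 'a': 0 ⇒ 0;  out={1}∪out(0)={1}

Text stream:
i=0 'e': node 0→0
i=1 'b': node 0→1  → match P0@[1:1]
i=2 'd': node 1→2 (fail-walked)
i=3 'e': node 2→3
i=4 'a': node 3→4  → match P1@[2:4]
i=5 'b': node 4→1 (fail-walked)  → match P0@[5:5]
i=6 'd': node 1→2 (fail-walked)
i=7 'b': node 2→1 (fail-walked)  → match P0@[7:7]
i=8 'd': node 1→2 (fail-walked)
i=9 'a': node 2→0 (fail-walked)
i=10 'd': node 0→2
i=11 'd': node 2→2 (fail-walked)
i=12 'e': node 2→3
i=13 'a': node 3→4  → match P1@[11:13]
i=14 'd': node 4→2 (fail-walked)
i=15 'e': node 2→3
i=16 'a': node 3→4  → match P1@[14:16]
i=17 'e': node 4→0 (fail-walked)
i=18 'd': node 0→2
i=19 'b': node 2→1 (fail-walked)  → match P0@[19:19]

Matches: [[1,0],[4,1],[5,0],[7,0],[13,1],[16,1],[19,0]]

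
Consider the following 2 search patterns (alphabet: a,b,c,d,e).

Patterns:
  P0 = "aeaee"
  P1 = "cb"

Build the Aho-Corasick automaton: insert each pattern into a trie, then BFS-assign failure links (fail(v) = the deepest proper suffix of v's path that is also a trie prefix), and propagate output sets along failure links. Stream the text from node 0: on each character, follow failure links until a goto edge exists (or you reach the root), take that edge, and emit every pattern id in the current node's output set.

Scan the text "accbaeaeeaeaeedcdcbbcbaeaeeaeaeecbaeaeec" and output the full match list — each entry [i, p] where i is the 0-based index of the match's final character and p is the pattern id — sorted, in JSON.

Build:
Trie nodes:
  0='ε' goto a→1 c→6
  1='a' goto e→2
  2='ae' goto a→3
  3='aea' goto e→4
  4='aeae' goto e→5
  5='aeaee' goto ·  [P0 ends]
  6='c' goto b→7
  7='cb' goto ·  [P1 ends]

Failure links (BFS by depth):
  n1('a'): parent n0 fail=0; on 'a' 0 → fail=0;  out ∅∪∅=∅
  n6('c'): parent n0 fail=0; on 'c' 0 → fail=0;  out ∅∪∅=∅
  n2('ae'): parent n1 fail=0; on 'e' 0 → fail=0;  out ∅∪∅=∅
  n7('cb'): parent n6 fail=0; on 'b' 0 → fail=0;  out {1}∪∅={1}
  n3('aea'): parent n2 fail=0; on 'a' 0 → fail=1;  out ∅∪∅=∅
  n4('aeae'): parent n3 fail=1; on 'e' 1 → fail=2;  out ∅∪∅=∅
  n5('aeaee'): parent n4 fail=2; on 'e' 2→0 → fail=0;  out {0}∪∅={0}

Run:
i=0 'a': node 0→1
i=1 'c': node 1→6 (fail-walked)
i=2 'c': node 6→6 (fail-walked)
i=3 'b': node 6→7  emit P1@[2:3]
i=4 'a': node 7→1 (fail-walked)
i=5 'e': node 1→2
i=6 'a': node 2→3
i=7 'e': node 3→4
i=8 'e': node 4→5  emit P0@[4:8]
i=9 'a': node 5→1 (fail-walked)
i=10 'e': node 1→2
i=11 'a': node 2→3
i=12 'e': node 3→4
i=13 'e': node 4→5  emit P0@[9:13]
i=14 'd': node 5→0 (fail-walked)
i=15 'c': node 0→6
i=16 'd': node 6→0 (fail-walked)
i=17 'c': node 0→6
i=18 'b': node 6→7  emit P1@[17:18]
i=19 'b': node 7→0 (fail-walked)
i=20 'c': node 0→6
i=21 'b': node 6→7  emit P1@[20:21]
i=22 'a': node 7→1 (fail-walked)
i=23 'e': node 1→2
i=24 'a': node 2→3
i=25 'e': node 3→4
i=26 'e': node 4→5  emit P0@[22:26]
i=27 'a': node 5→1 (fail-walked)
i=28 'e': node 1→2
i=29 'a': node 2→3
i=30 'e': node 3→4
i=31 'e': node 4→5  emit P0@[27:31]
i=32 'c': node 5→6 (fail-walked)
i=33 'b': node 6→7  emit P1@[32:33]
i=34 'a': node 7→1 (fail-walked)
i=35 'e': node 1→2
i=36 'a': node 2→3
i=37 'e': node 3→4
i=38 'e': node 4→5  emit P0@[34:38]
i=39 'c': node 5→6 (fail-walked)

Matches: [[3,1],[8,0],[13,0],[18,1],[21,1],[26,0],[31,0],[33,1],[38,0]]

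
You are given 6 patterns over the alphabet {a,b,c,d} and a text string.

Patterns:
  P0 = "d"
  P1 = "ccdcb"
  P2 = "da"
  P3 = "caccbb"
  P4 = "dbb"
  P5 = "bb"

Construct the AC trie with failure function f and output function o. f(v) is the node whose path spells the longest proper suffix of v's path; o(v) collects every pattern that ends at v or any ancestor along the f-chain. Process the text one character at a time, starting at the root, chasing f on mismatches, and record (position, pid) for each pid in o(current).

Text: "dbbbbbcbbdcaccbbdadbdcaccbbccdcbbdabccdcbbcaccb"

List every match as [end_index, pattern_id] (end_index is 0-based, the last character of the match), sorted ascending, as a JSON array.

Build:
Trie (insert patterns):
  n0 'ε': b→15 c→2 d→1
  n1 'd': a→7 b→13  [P0 ends]
  n2 'c': a→8 c→3
  n3 'cc': d→4
  n4 'ccd': c→5
  n5 'ccdc': b→6
  n6 'ccdcb': ·  [P1 ends]
  n7 'da': ·  [P2 ends]
  n8 'ca': c→9
  n9 'cac': c→10
  n10 'cacc': b→11
  n11 'caccb': b→12
  n12 'caccbb': ·  [P3 ends]
  n13 'db': b→14
  n14 'dbb': ·  [P4 ends]
  n15 'b': b→16
  n16 'bb': ·  [P5 ends]

BFS fail/out derivation:
  fail(1) 'd': from fail(0)=0 chase 'd': 0 ⇒ 0;  out={0}∪out(0)={0}
  fail(2) 'c': from fail(0)=0 chase 'c': 0 ⇒ 0;  out=∅∪out(0)=∅
  fail(15) 'b': from fail(0)=0 chase 'b': 0 ⇒ 0;  out=∅∪out(0)=∅
  fail(3) 'cc': from fail(2)=0 chase 'c': 0 ⇒ 2;  out=∅∪out(2)=∅
  fail(7) 'da': from fail(1)=0 chase 'a': 0 ⇒ 0;  out={2}∪out(0)={2}
  fail(8) 'ca': from fail(2)=0 chase 'a': 0 ⇒ 0;  out=∅∪out(0)=∅
  fail(13) 'db': from fail(1)=0 chase 'b': 0 ⇒ 15;  out=∅∪out(15)=∅
  fail(16) 'bb': from fail(15)=0 chase 'b': 0 ⇒ 15;  out={5}∪out(15)={5}
  fail(4) 'ccd': from fail(3)=2 chase 'd': 2→0 ⇒ 1;  out=∅∪out(1)={0}
  fail(9) 'cac': from fail(8)=0 chase 'c': 0 ⇒ 2;  out=∅∪out(2)=∅
  fail(14) 'dbb': from fail(13)=15 chase 'b': 15 ⇒ 16;  out={4}∪out(16)={4,5}
  fail(5) 'ccdc': from fail(4)=1 chase 'c': 1→0 ⇒ 2;  out=∅∪out(2)=∅
  fail(10) 'cacc': from fail(9)=2 chase 'c': 2 ⇒ 3;  out=∅∪out(3)=∅
  fail(6) 'ccdcb': from fail(5)=2 chase 'b': 2→0 ⇒ 15;  out={1}∪out(15)={1}
  fail(11) 'caccb': from fail(10)=3 chase 'b': 3→2→0 ⇒ 15;  out=∅∪out(15)=∅
  fail(12) 'caccbb': from fail(11)=15 chase 'b': 15 ⇒ 16;  out={3}∪out(16)={3,5}

Run:
[0] read 'd'  n0⇒n1  → match P0@[0:0]
[1] read 'b'  n1⇒n13
[2] read 'b'  n13⇒n14  → match P4@[0:2],P5@[1:2]
[3] read 'b'  n14⇒n16 ·f  → match P5@[2:3]
[4] read 'b'  n16⇒n16 ·f  → match P5@[3:4]
[5] read 'b'  n16⇒n16 ·f  → match P5@[4:5]
[6] read 'c'  n16⇒n2 ·f
[7] read 'b'  n2⇒n15 ·f
[8] read 'b'  n15⇒n16  → match P5@[7:8]
[9] read 'd'  n16⇒n1 ·f  → match P0@[9:9]
[10] read 'c'  n1⇒n2 ·f
[11] read 'a'  n2⇒n8
[12] read 'c'  n8⇒n9
[13] read 'c'  n9⇒n10
[14] read 'b'  n10⇒n11
[15] read 'b'  n11⇒n12  → match P3@[10:15],P5@[14:15]
[16] read 'd'  n12⇒n1 ·f  → match P0@[16:16]
[17] read 'a'  n1⇒n7  → match P2@[16:17]
[18] read 'd'  n7⇒n1 ·f  → match P0@[18:18]
[19] read 'b'  n1⇒n13
[20] read 'd'  n13⇒n1 ·f  → match P0@[20:20]
[21] read 'c'  n1⇒n2 ·f
[22] read 'a'  n2⇒n8
[23] read 'c'  n8⇒n9
[24] read 'c'  n9⇒n10
[25] read 'b'  n10⇒n11
[26] read 'b'  n11⇒n12  → match P3@[21:26],P5@[25:26]
[27] read 'c'  n12⇒n2 ·f
[28] read 'c'  n2⇒n3
[29] read 'd'  n3⇒n4  → match P0@[29:29]
[30] read 'c'  n4⇒n5
[31] read 'b'  n5⇒n6  → match P1@[27:31]
[32] read 'b'  n6⇒n16 ·f  → match P5@[31:32]
[33] read 'd'  n16⇒n1 ·f  → match P0@[33:33]
[34] read 'a'  n1⇒n7  → match P2@[33:34]
[35] read 'b'  n7⇒n15 ·f
[36] read 'c'  n15⇒n2 ·f
[37] read 'c'  n2⇒n3
[38] read 'd'  n3⇒n4  → match P0@[38:38]
[39] read 'c'  n4⇒n5
[40] read 'b'  n5⇒n6  → match P1@[36:40]
[41] read 'b'  n6⇒n16 ·f  → match P5@[40:41]
[42] read 'c'  n16⇒n2 ·f
[43] read 'a'  n2⇒n8
[44] read 'c'  n8⇒n9
[45] read 'c'  n9⇒n10
[46] read 'b'  n10⇒n11

Result: [[0,0],[2,4],[2,5],[3,5],[4,5],[5,5],[8,5],[9,0],[15,3],[15,5],[16,0],[17,2],[18,0],[20,0],[26,3],[26,5],[29,0],[31,1],[32,5],[33,0],[34,2],[38,0],[40,1],[41,5]]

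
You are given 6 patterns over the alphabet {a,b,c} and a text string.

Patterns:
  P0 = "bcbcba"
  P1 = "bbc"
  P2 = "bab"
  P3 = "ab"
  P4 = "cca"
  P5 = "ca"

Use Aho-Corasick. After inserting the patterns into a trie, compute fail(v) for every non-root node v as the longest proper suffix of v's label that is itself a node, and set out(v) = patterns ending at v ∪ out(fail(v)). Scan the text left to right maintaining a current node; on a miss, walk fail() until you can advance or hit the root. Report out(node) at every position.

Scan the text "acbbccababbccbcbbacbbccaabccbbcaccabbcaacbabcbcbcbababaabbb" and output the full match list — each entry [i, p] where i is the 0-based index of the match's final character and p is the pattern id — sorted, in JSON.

Build:
Trie (insert patterns):
  0='ε' goto a→11 b→1 c→13
  1='b' goto a→9 b→7 c→2
  2='bc' goto b→3
  3='bcb' goto c→4
  4='bcbc' goto b→5
  5='bcbcb' goto a→6
  6='bcbcba' goto ·  ←P0
  7='bb' goto c→8
  8='bbc' goto ·  ←P1
  9='ba' goto b→10
  10='bab' goto ·  ←P2
  11='a' goto b→12
  12='ab' goto ·  ←P3
  13='c' goto a→16 c→14
  14='cc' goto a→15
  15='cca' goto ·  ←P4
  16='ca' goto ·  ←P5

Failure links (BFS by depth):
  fail(1) 'b': from fail(0)=0 chase 'b': 0 ⇒ 0;  out=∅∪out(0)=∅
  fail(11) 'a': from fail(0)=0 chase 'a': 0 ⇒ 0;  out=∅∪out(0)=∅
  fail(13) 'c': from fail(0)=0 chase 'c': 0 ⇒ 0;  out=∅∪out(0)=∅
  fail(2) 'bc': from fail(1)=0 chase 'c': 0 ⇒ 13;  out=∅∪out(13)=∅
  fail(7) 'bb': from fail(1)=0 chase 'b': 0 ⇒ 1;  out=∅∪out(1)=∅
  fail(9) 'ba': from fail(1)=0 chase 'a': 0 ⇒ 11;  out=∅∪out(11)=∅
  fail(12) 'ab': from fail(11)=0 chase 'b': 0 ⇒ 1;  out={3}∪out(1)={3}
  fail(14) 'cc': from fail(13)=0 chase 'c': 0 ⇒ 13;  out=∅∪out(13)=∅
  fail(16) 'ca': from fail(13)=0 chase 'a': 0 ⇒ 11;  out={5}∪out(11)={5}
  fail(3) 'bcb': from fail(2)=13 chase 'b': 13→0 ⇒ 1;  out=∅∪out(1)=∅
  fail(8) 'bbc': from fail(7)=1 chase 'c': 1 ⇒ 2;  out={1}∪out(2)={1}
  fail(10) 'bab': from fail(9)=11 chase 'b': 11 ⇒ 12;  out={2}∪out(12)={2,3}
  fail(15) 'cca': from fail(14)=13 chase 'a': 13 ⇒ 16;  out={4}∪out(16)={4,5}
  fail(4) 'bcbc': from fail(3)=1 chase 'c': 1 ⇒ 2;  out=∅∪out(2)=∅
  fail(5) 'bcbcb': from fail(4)=2 chase 'b': 2 ⇒ 3;  out=∅∪out(3)=∅
  fail(6) 'bcbcba': from fail(5)=3 chase 'a': 3→1 ⇒ 9;  out={0}∪out(9)={0}

Run:
pos 0 'a': at 11
pos 1 'c': at 13 (via fail)
pos 2 'b': at 1 (via fail)
pos 3 'b': at 7
pos 4 'c': at 8  ** P1@[2:4]
pos 5 'c': at 14 (via fail)
pos 6 'a': at 15  ** P4@[4:6],P5@[5:6]
pos 7 'b': at 12 (via fail)  ** P3@[6:7]
pos 8 'a': at 9 (via fail)
pos 9 'b': at 10  ** P2@[7:9],P3@[8:9]
pos 10 'b': at 7 (via fail)
pos 11 'c': at 8  ** P1@[9:11]
pos 12 'c': at 14 (via fail)
pos 13 'b': at 1 (via fail)
pos 14 'c': at 2
pos 15 'b': at 3
pos 16 'b': at 7 (via fail)
pos 17 'a': at 9 (via fail)
pos 18 'c': at 13 (via fail)
pos 19 'b': at 1 (via fail)
pos 20 'b': at 7
pos 21 'c': at 8  ** P1@[19:21]
pos 22 'c': at 14 (via fail)
pos 23 'a': at 15  ** P4@[21:23],P5@[22:23]
pos 24 'a': at 11 (via fail)
pos 25 'b': at 12  ** P3@[24:25]
pos 26 'c': at 2 (via fail)
pos 27 'c': at 14 (via fail)
pos 28 'b': at 1 (via fail)
pos 29 'b': at 7
pos 30 'c': at 8  ** P1@[28:30]
pos 31 'a': at 16 (via fail)  ** P5@[30:31]
pos 32 'c': at 13 (via fail)
pos 33 'c': at 14
pos 34 'a': at 15  ** P4@[32:34],P5@[33:34]
pos 35 'b': at 12 (via fail)  ** P3@[34:35]
pos 36 'b': at 7 (via fail)
pos 37 'c': at 8  ** P1@[35:37]
pos 38 'a': at 16 (via fail)  ** P5@[37:38]
pos 39 'a': at 11 (via fail)
pos 40 'c': at 13 (via fail)
pos 41 'b': at 1 (via fail)
pos 42 'a': at 9
pos 43 'b': at 10  ** P2@[41:43],P3@[42:43]
pos 44 'c': at 2 (via fail)
pos 45 'b': at 3
pos 46 'c': at 4
pos 47 'b': at 5
pos 48 'c': at 4 (via fail)
pos 49 'b': at 5
pos 50 'a': at 6  ** P0@[45:50]
pos 51 'b': at 10 (via fail)  ** P2@[49:51],P3@[50:51]
pos 52 'a': at 9 (via fail)
pos 53 'b': at 10  ** P2@[51:53],P3@[52:53]
pos 54 'a': at 9 (via fail)
pos 55 'a': at 11 (via fail)
pos 56 'b': at 12  ** P3@[55:56]
pos 57 'b': at 7 (via fail)
pos 58 'b': at 7 (via fail)

Matches: [[4,1],[6,4],[6,5],[7,3],[9,2],[9,3],[11,1],[21,1],[23,4],[23,5],[25,3],[30,1],[31,5],[34,4],[34,5],[35,3],[37,1],[38,5],[43,2],[43,3],[50,0],[51,2],[51,3],[53,2],[53,3],[56,3]]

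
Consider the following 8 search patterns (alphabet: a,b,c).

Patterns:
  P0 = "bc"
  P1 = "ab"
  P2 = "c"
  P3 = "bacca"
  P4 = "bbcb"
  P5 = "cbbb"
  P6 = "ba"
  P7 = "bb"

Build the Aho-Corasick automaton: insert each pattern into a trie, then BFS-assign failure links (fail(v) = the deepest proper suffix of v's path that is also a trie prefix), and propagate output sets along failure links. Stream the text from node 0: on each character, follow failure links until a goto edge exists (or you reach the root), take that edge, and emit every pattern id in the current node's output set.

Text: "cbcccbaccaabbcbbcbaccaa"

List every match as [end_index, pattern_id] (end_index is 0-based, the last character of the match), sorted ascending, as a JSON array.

Construct AC machine:
Trie (insert patterns):
  0='ε' goto a→3 b→1 c→5
  1='b' goto a→6 b→10 c→2
  2='bc' goto ·  ←P0
  3='a' goto b→4
  4='ab' goto ·  ←P1
  5='c' goto b→13  ←P2
  6='ba' goto c→7  ←P6
  7='bac' goto c→8
  8='bacc' goto a→9
  9='bacca' goto ·  ←P3
  10='bb' goto c→11  ←P7
  11='bbc' goto b→12
  12='bbcb' goto ·  ←P4
  13='cb' goto b→14
  14='cbb' goto b→15
  15='cbbb' goto ·  ←P5

BFS fail/out derivation:
  n1('b'): parent n0 fail=0; on 'b' 0 → fail=0;  out ∅∪∅=∅
  n3('a'): parent n0 fail=0; on 'a' 0 → fail=0;  out ∅∪∅=∅
  n5('c'): parent n0 fail=0; on 'c' 0 → fail=0;  out {2}∪∅={2}
  n2('bc'): parent n1 fail=0; on 'c' 0 → fail=5;  out {0}∪{2}={0,2}
  n4('ab'): parent n3 fail=0; on 'b' 0 → fail=1;  out {1}∪∅={1}
  n6('ba'): parent n1 fail=0; on 'a' 0 → fail=3;  out {6}∪∅={6}
  n10('bb'): parent n1 fail=0; on 'b' 0 → fail=1;  out {7}∪∅={7}
  n13('cb'): parent n5 fail=0; on 'b' 0 → fail=1;  out ∅∪∅=∅
  n7('bac'): parent n6 fail=3; on 'c' 3→0 → fail=5;  out ∅∪{2}={2}
  n11('bbc'): parent n10 fail=1; on 'c' 1 → fail=2;  out ∅∪{0,2}={0,2}
  n14('cbb'): parent n13 fail=1; on 'b' 1 → fail=10;  out ∅∪{7}={7}
  n8('bacc'): parent n7 fail=5; on 'c' 5→0 → fail=5;  out ∅∪{2}={2}
  n12('bbcb'): parent n11 fail=2; on 'b' 2→5 → fail=13;  out {4}∪∅={4}
  n15('cbbb'): parent n14 fail=10; on 'b' 10→1 → fail=10;  out {5}∪{7}={5,7}
  n9('bacca'): parent n8 fail=5; on 'a' 5→0 → fail=3;  out {3}∪∅={3}

Text stream:
i=0 'c': node 0→5  emit P2@[0:0]
i=1 'b': node 5→13
i=2 'c': node 13→2 (fail-walked)  emit P0@[1:2],P2@[2:2]
i=3 'c': node 2→5 (fail-walked)  emit P2@[3:3]
i=4 'c': node 5→5 (fail-walked)  emit P2@[4:4]
i=5 'b': node 5→13
i=6 'a': node 13→6 (fail-walked)  emit P6@[5:6]
i=7 'c': node 6→7  emit P2@[7:7]
i=8 'c': node 7→8  emit P2@[8:8]
i=9 'a': node 8→9  emit P3@[5:9]
i=10 'a': node 9→3 (fail-walked)
i=11 'b': node 3→4  emit P1@[10:11]
i=12 'b': node 4→10 (fail-walked)  emit P7@[11:12]
i=13 'c': node 10→11  emit P0@[12:13],P2@[13:13]
i=14 'b': node 11→12  emit P4@[11:14]
i=15 'b': node 12→14 (fail-walked)  emit P7@[14:15]
i=16 'c': node 14→11 (fail-walked)  emit P0@[15:16],P2@[16:16]
i=17 'b': node 11→12  emit P4@[14:17]
i=18 'a': node 12→6 (fail-walked)  emit P6@[17:18]
i=19 'c': node 6→7  emit P2@[19:19]
i=20 'c': node 7→8  emit P2@[20:20]
i=21 'a': node 8→9  emit P3@[17:21]
i=22 'a': node 9→3 (fail-walked)

Result: [[0,2],[2,0],[2,2],[3,2],[4,2],[6,6],[7,2],[8,2],[9,3],[11,1],[12,7],[13,0],[13,2],[14,4],[15,7],[16,0],[16,2],[17,4],[18,6],[19,2],[20,2],[21,3]]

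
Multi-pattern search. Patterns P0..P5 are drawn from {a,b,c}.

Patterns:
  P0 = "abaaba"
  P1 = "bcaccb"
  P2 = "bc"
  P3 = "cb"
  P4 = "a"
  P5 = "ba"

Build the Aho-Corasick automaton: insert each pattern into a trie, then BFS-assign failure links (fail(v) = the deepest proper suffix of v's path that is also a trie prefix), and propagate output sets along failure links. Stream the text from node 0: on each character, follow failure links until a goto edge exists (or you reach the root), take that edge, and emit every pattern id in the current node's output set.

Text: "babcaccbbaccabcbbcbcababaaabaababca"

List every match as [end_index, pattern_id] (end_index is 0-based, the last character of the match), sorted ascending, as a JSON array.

Construct AC machine:
Trie (insert patterns):
  0='ε' goto a→1 b→7 c→13
  1='a' goto b→2  ←P4
  2='ab' goto a→3
  3='aba' goto a→4
  4='abaa' goto b→5
  5='abaab' goto a→6
  6='abaaba' goto ·  ←P0
  7='b' goto a→15 c→8
  8='bc' goto a→9  ←P2
  9='bca' goto c→10
  10='bcac' goto c→11
  11='bcacc' goto b→12
  12='bcaccb' goto ·  ←P1
  13='c' goto b→14
  14='cb' goto ·  ←P3
  15='ba' goto ·  ←P5

Failure links (BFS by depth):
  n1('a'): parent n0 fail=0; on 'a' 0 → fail=0;  out {4}∪∅={4}
  n7('b'): parent n0 fail=0; on 'b' 0 → fail=0;  out ∅∪∅=∅
  n13('c'): parent n0 fail=0; on 'c' 0 → fail=0;  out ∅∪∅=∅
  n2('ab'): parent n1 fail=0; on 'b' 0 → fail=7;  out ∅∪∅=∅
  n8('bc'): parent n7 fail=0; on 'c' 0 → fail=13;  out {2}∪∅={2}
  n14('cb'): parent n13 fail=0; on 'b' 0 → fail=7;  out {3}∪∅={3}
  n15('ba'): parent n7 fail=0; on 'a' 0 → fail=1;  out {5}∪{4}={4,5}
  n3('aba'): parent n2 fail=7; on 'a' 7 → fail=15;  out ∅∪{4,5}={4,5}
  n9('bca'): parent n8 fail=13; on 'a' 13→0 → fail=1;  out ∅∪{4}={4}
  n4('abaa'): parent n3 fail=15; on 'a' 15→1→0 → fail=1;  out ∅∪{4}={4}
  n10('bcac'): parent n9 fail=1; on 'c' 1→0 → fail=13;  out ∅∪∅=∅
  n5('abaab'): parent n4 fail=1; on 'b' 1 → fail=2;  out ∅∪∅=∅
  n11('bcacc'): parent n10 fail=13; on 'c' 13→0 → fail=13;  out ∅∪∅=∅
  n6('abaaba'): parent n5 fail=2; on 'a' 2 → fail=3;  out {0}∪{4,5}={0,4,5}
  n12('bcaccb'): parent n11 fail=13; on 'b' 13 → fail=14;  out {1}∪{3}={1,3}

Scan:
i=0 'b': node 0→7
i=1 'a': node 7→15  emit P4@[1:1],P5@[0:1]
i=2 'b': node 15→2 (via fail)
i=3 'c': node 2→8 (via fail)  emit P2@[2:3]
i=4 'a': node 8→9  emit P4@[4:4]
i=5 'c': node 9→10
i=6 'c': node 10→11
i=7 'b': node 11→12  emit P1@[2:7],P3@[6:7]
i=8 'b': node 12→7 (via fail)
i=9 'a': node 7→15  emit P4@[9:9],P5@[8:9]
i=10 'c': node 15→13 (via fail)
i=11 'c': node 13→13 (via fail)
i=12 'a': node 13→1 (via fail)  emit P4@[12:12]
i=13 'b': node 1→2
i=14 'c': node 2→8 (via fail)  emit P2@[13:14]
i=15 'b': node 8→14 (via fail)  emit P3@[14:15]
i=16 'b': node 14→7 (via fail)
i=17 'c': node 7→8  emit P2@[16:17]
i=18 'b': node 8→14 (via fail)  emit P3@[17:18]
i=19 'c': node 14→8 (via fail)  emit P2@[18:19]
i=20 'a': node 8→9  emit P4@[20:20]
i=21 'b': node 9→2 (via fail)
i=22 'a': node 2→3  emit P4@[22:22],P5@[21:22]
i=23 'b': node 3→2 (via fail)
i=24 'a': node 2→3  emit P4@[24:24],P5@[23:24]
i=25 'a': node 3→4  emit P4@[25:25]
i=26 'a': node 4→1 (via fail)  emit P4@[26:26]
i=27 'b': node 1→2
i=28 'a': node 2→3  emit P4@[28:28],P5@[27:28]
i=29 'a': node 3→4  emit P4@[29:29]
i=30 'b': node 4→5
i=31 'a': node 5→6  emit P0@[26:31],P4@[31:31],P5@[30:31]
i=32 'b': node 6→2 (via fail)
i=33 'c': node 2→8 (via fail)  emit P2@[32:33]
i=34 'a': node 8→9  emit P4@[34:34]

All matches (sorted): [[1,4],[1,5],[3,2],[4,4],[7,1],[7,3],[9,4],[9,5],[12,4],[14,2],[15,3],[17,2],[18,3],[19,2],[20,4],[22,4],[22,5],[24,4],[24,5],[25,4],[26,4],[28,4],[28,5],[29,4],[31,0],[31,4],[31,5],[33,2],[34,4]]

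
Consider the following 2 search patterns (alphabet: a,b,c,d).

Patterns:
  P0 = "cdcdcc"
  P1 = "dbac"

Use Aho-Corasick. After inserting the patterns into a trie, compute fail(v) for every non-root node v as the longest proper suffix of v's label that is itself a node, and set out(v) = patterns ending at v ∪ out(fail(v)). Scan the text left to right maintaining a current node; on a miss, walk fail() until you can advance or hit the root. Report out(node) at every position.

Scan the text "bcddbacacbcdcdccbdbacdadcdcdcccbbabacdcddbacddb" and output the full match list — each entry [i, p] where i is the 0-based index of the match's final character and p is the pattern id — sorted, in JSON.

Construct AC machine:
Trie nodes:
  n0 'ε': c→1 d→7
  n1 'c': d→2
  n2 'cd': c→3
  n3 'cdc': d→4
  n4 'cdcd': c→5
  n5 'cdcdc': c→6
  n6 'cdcdcc': ·  ←P0
  n7 'd': b→8
  n8 'db': a→9
  n9 'dba': c→10
  n10 'dbac': ·  ←P1

BFS fail/out derivation:
  fail(1) 'c': from fail(0)=0 chase 'c': 0 ⇒ 0;  out=∅∪out(0)=∅
  fail(7) 'd': from fail(0)=0 chase 'd': 0 ⇒ 0;  out=∅∪out(0)=∅
  fail(2) 'cd': from fail(1)=0 chase 'd': 0 ⇒ 7;  out=∅∪out(7)=∅
  fail(8) 'db': from fail(7)=0 chase 'b': 0 ⇒ 0;  out=∅∪out(0)=∅
  fail(3) 'cdc': from fail(2)=7 chase 'c': 7→0 ⇒ 1;  out=∅∪out(1)=∅
  fail(9) 'dba': from fail(8)=0 chase 'a': 0 ⇒ 0;  out=∅∪out(0)=∅
  fail(4) 'cdcd': from fail(3)=1 chase 'd': 1 ⇒ 2;  out=∅∪out(2)=∅
  fail(10) 'dbac': from fail(9)=0 chase 'c': 0 ⇒ 1;  out={1}∪out(1)={1}
  fail(5) 'cdcdc': from fail(4)=2 chase 'c': 2 ⇒ 3;  out=∅∪out(3)=∅
  fail(6) 'cdcdcc': from fail(5)=3 chase 'c': 3→1→0 ⇒ 1;  out={0}∪out(1)={0}

Run:
i=0 'b': node 0→0
i=1 'c': node 0→1
i=2 'd': node 1→2
i=3 'd': node 2→7 (fail-walked)
i=4 'b': node 7→8
i=5 'a': node 8→9
i=6 'c': node 9→10  → match P1@[3:6]
i=7 'a': node 10→0 (fail-walked)
i=8 'c': node 0→1
i=9 'b': node 1→0 (fail-walked)
i=10 'c': node 0→1
i=11 'd': node 1→2
i=12 'c': node 2→3
i=13 'd': node 3→4
i=14 'c': node 4→5
i=15 'c': node 5→6  → match P0@[10:15]
i=16 'b': node 6→0 (fail-walked)
i=17 'd': node 0→7
i=18 'b': node 7→8
i=19 'a': node 8→9
i=20 'c': node 9→10  → match P1@[17:20]
i=21 'd': node 10→2 (fail-walked)
i=22 'a': node 2→0 (fail-walked)
i=23 'd': node 0→7
i=24 'c': node 7→1 (fail-walked)
i=25 'd': node 1→2
i=26 'c': node 2→3
i=27 'd': node 3→4
i=28 'c': node 4→5
i=29 'c': node 5→6  → match P0@[24:29]
i=30 'c': node 6→1 (fail-walked)
i=31 'b': node 1→0 (fail-walked)
i=32 'b': node 0→0
i=33 'a': node 0→0
i=34 'b': node 0→0
i=35 'a': node 0→0
i=36 'c': node 0→1
i=37 'd': node 1→2
i=38 'c': node 2→3
i=39 'd': node 3→4
i=40 'd': node 4→7 (fail-walked)
i=41 'b': node 7→8
i=42 'a': node 8→9
i=43 'c': node 9→10  → match P1@[40:43]
i=44 'd': node 10→2 (fail-walked)
i=45 'd': node 2→7 (fail-walked)
i=46 'b': node 7→8

Result: [[6,1],[15,0],[20,1],[29,0],[43,1]]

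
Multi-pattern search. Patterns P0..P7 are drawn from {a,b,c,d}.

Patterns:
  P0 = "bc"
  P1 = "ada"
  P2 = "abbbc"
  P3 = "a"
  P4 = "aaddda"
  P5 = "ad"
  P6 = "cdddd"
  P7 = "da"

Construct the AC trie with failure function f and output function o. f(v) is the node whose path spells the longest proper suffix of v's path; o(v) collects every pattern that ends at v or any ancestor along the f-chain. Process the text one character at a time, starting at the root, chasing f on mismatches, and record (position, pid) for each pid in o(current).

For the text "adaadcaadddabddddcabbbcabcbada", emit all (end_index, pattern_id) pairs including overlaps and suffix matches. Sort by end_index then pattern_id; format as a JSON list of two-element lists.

Build:
Trie (insert patterns):
  0='ε' goto a→3 b→1 c→15 d→20
  1='b' goto c→2
  2='bc' goto ·  [P0 ends]
  3='a' goto a→10 b→6 d→4  [P3 ends]
  4='ad' goto a→5  [P5 ends]
  5='ada' goto ·  [P1 ends]
  6='ab' goto b→7
  7='abb' goto b→8
  8='abbb' goto c→9
  9='abbbc' goto ·  [P2 ends]
  10='aa' goto d→11
  11='aad' goto d→12
  12='aadd' goto d→13
  13='aaddd' goto a→14
  14='aaddda' goto ·  [P4 ends]
  15='c' goto d→16
  16='cd' goto d→17
  17='cdd' goto d→18
  18='cddd' goto d→19
  19='cdddd' goto ·  [P6 ends]
  20='d' goto a→21
  21='da' goto ·  [P7 ends]

BFS fail/out derivation:
  n1('b'): parent n0 fail=0; on 'b' 0 → fail=0;  out ∅∪∅=∅
  n3('a'): parent n0 fail=0; on 'a' 0 → fail=0;  out {3}∪∅={3}
  n15('c'): parent n0 fail=0; on 'c' 0 → fail=0;  out ∅∪∅=∅
  n20('d'): parent n0 fail=0; on 'd' 0 → fail=0;  out ∅∪∅=∅
  n2('bc'): parent n1 fail=0; on 'c' 0 → fail=15;  out {0}∪∅={0}
  n4('ad'): parent n3 fail=0; on 'd' 0 → fail=20;  out {5}∪∅={5}
  n6('ab'): parent n3 fail=0; on 'b' 0 → fail=1;  out ∅∪∅=∅
  n10('aa'): parent n3 fail=0; on 'a' 0 → fail=3;  out ∅∪{3}={3}
  n16('cd'): parent n15 fail=0; on 'd' 0 → fail=20;  out ∅∪∅=∅
  n21('da'): parent n20 fail=0; on 'a' 0 → fail=3;  out {7}∪{3}={3,7}
  n5('ada'): parent n4 fail=20; on 'a' 20 → fail=21;  out {1}∪{3,7}={1,3,7}
  n7('abb'): parent n6 fail=1; on 'b' 1→0 → fail=1;  out ∅∪∅=∅
  n11('aad'): parent n10 fail=3; on 'd' 3 → fail=4;  out ∅∪{5}={5}
  n17('cdd'): parent n16 fail=20; on 'd' 20→0 → fail=20;  out ∅∪∅=∅
  n8('abbb'): parent n7 fail=1; on 'b' 1→0 → fail=1;  out ∅∪∅=∅
  n12('aadd'): parent n11 fail=4; on 'd' 4→20→0 → fail=20;  out ∅∪∅=∅
  n18('cddd'): parent n17 fail=20; on 'd' 20→0 → fail=20;  out ∅∪∅=∅
  n9('abbbc'): parent n8 fail=1; on 'c' 1 → fail=2;  out {2}∪{0}={0,2}
  n13('aaddd'): parent n12 fail=20; on 'd' 20→0 → fail=20;  out ∅∪∅=∅
  n19('cdddd'): parent n18 fail=20; on 'd' 20→0 → fail=20;  out {6}∪∅={6}
  n14('aaddda'): parent n13 fail=20; on 'a' 20 → fail=21;  out {4}∪{3,7}={3,4,7}

Run:
i=0 'a': node 0→3  → match P3@[0:0]
i=1 'd': node 3→4  → match P5@[0:1]
i=2 'a': node 4→5  → match P1@[0:2],P3@[2:2],P7@[1:2]
i=3 'a': node 5→10 ·f  → match P3@[3:3]
i=4 'd': node 10→11  → match P5@[3:4]
i=5 'c': node 11→15 ·f
i=6 'a': node 15→3 ·f  → match P3@[6:6]
i=7 'a': node 3→10  → match P3@[7:7]
i=8 'd': node 10→11  → match P5@[7:8]
i=9 'd': node 11→12
i=10 'd': node 12→13
i=11 'a': node 13→14  → match P3@[11:11],P4@[6:11],P7@[10:11]
i=12 'b': node 14→6 ·f
i=13 'd': node 6→20 ·f
i=14 'd': node 20→20 ·f
i=15 'd': node 20→20 ·f
i=16 'd': node 20→20 ·f
i=17 'c': node 20→15 ·f
i=18 'a': node 15→3 ·f  → match P3@[18:18]
i=19 'b': node 3→6
i=20 'b': node 6→7
i=21 'b': node 7→8
i=22 'c': node 8→9  → match P0@[21:22],P2@[18:22]
i=23 'a': node 9→3 ·f  → match P3@[23:23]
i=24 'b': node 3→6
i=25 'c': node 6→2 ·f  → match P0@[24:25]
i=26 'b': node 2→1 ·f
i=27 'a': node 1→3 ·f  → match P3@[27:27]
i=28 'd': node 3→4  → match P5@[27:28]
i=29 'a': node 4→5  → match P1@[27:29],P3@[29:29],P7@[28:29]

All matches (sorted): [[0,3],[1,5],[2,1],[2,3],[2,7],[3,3],[4,5],[6,3],[7,3],[8,5],[11,3],[11,4],[11,7],[18,3],[22,0],[22,2],[23,3],[25,0],[27,3],[28,5],[29,1],[29,3],[29,7]]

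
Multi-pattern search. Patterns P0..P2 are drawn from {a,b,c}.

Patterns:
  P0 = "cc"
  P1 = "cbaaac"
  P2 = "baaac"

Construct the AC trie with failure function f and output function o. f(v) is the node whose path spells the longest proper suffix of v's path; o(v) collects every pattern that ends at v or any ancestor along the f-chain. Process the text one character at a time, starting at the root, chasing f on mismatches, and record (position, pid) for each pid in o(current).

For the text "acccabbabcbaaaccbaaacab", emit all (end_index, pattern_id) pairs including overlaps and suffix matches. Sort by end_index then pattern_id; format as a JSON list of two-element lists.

Construct AC machine:
Trie (insert patterns):
  0='ε' goto b→8 c→1
  1='c' goto b→3 c→2
  2='cc' goto ·  [P0 ends]
  3='cb' goto a→4
  4='cba' goto a→5
  5='cbaa' goto a→6
  6='cbaaa' goto c→7
  7='cbaaac' goto ·  [P1 ends]
  8='b' goto a→9
  9='ba' goto a→10
  10='baa' goto a→11
  11='baaa' goto c→12
  12='baaac' goto ·  [P2 ends]

BFS fail/out derivation:
  fail(1) 'c': from fail(0)=0 chase 'c': 0 ⇒ 0;  out=∅∪out(0)=∅
  fail(8) 'b': from fail(0)=0 chase 'b': 0 ⇒ 0;  out=∅∪out(0)=∅
  fail(2) 'cc': from fail(1)=0 chase 'c': 0 ⇒ 1;  out={0}∪out(1)={0}
  fail(3) 'cb': from fail(1)=0 chase 'b': 0 ⇒ 8;  out=∅∪out(8)=∅
  fail(9) 'ba': from fail(8)=0 chase 'a': 0 ⇒ 0;  out=∅∪out(0)=∅
  fail(4) 'cba': from fail(3)=8 chase 'a': 8 ⇒ 9;  out=∅∪out(9)=∅
  fail(10) 'baa': from fail(9)=0 chase 'a': 0 ⇒ 0;  out=∅∪out(0)=∅
  fail(5) 'cbaa': from fail(4)=9 chase 'a': 9 ⇒ 10;  out=∅∪out(10)=∅
  fail(11) 'baaa': from fail(10)=0 chase 'a': 0 ⇒ 0;  out=∅∪out(0)=∅
  fail(6) 'cbaaa': from fail(5)=10 chase 'a': 10 ⇒ 11;  out=∅∪out(11)=∅
  fail(12) 'baaac': from fail(11)=0 chase 'c': 0 ⇒ 1;  out={2}∪out(1)={2}
  fail(7) 'cbaaac': from fail(6)=11 chase 'c': 11 ⇒ 12;  out={1}∪out(12)={1,2}

Scan:
i=0 'a': node 0→0
i=1 'c': node 0→1
i=2 'c': node 1→2  → match P0@[1:2]
i=3 'c': node 2→2 ·f  → match P0@[2:3]
i=4 'a': node 2→0 ·f
i=5 'b': node 0→8
i=6 'b': node 8→8 ·f
i=7 'a': node 8→9
i=8 'b': node 9→8 ·f
i=9 'c': node 8→1 ·f
i=10 'b': node 1→3
i=11 'a': node 3→4
i=12 'a': node 4→5
i=13 'a': node 5→6
i=14 'c': node 6→7  → match P1@[9:14],P2@[10:14]
i=15 'c': node 7→2 ·f  → match P0@[14:15]
i=16 'b': node 2→3 ·f
i=17 'a': node 3→4
i=18 'a': node 4→5
i=19 'a': node 5→6
i=20 'c': node 6→7  → match P1@[15:20],P2@[16:20]
i=21 'a': node 7→0 ·f
i=22 'b': node 0→8

Matches: [[2,0],[3,0],[14,1],[14,2],[15,0],[20,1],[20,2]]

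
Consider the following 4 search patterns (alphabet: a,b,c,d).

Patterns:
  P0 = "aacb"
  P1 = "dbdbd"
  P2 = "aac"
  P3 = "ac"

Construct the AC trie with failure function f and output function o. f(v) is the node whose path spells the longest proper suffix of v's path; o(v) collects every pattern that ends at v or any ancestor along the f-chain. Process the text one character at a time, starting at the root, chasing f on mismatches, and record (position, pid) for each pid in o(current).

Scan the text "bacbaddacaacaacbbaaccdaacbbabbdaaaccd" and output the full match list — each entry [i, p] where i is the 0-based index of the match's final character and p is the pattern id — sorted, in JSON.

Construct AC machine:
Trie (insert patterns):
  n0 'ε': a→1 d→5
  n1 'a': a→2 c→10
  n2 'aa': c→3
  n3 'aac': b→4  ←P2
  n4 'aacb': ·  ←P0
  n5 'd': b→6
  n6 'db': d→7
  n7 'dbd': b→8
  n8 'dbdb': d→9
  n9 'dbdbd': ·  ←P1
  n10 'ac': ·  ←P3

Failure links (BFS by depth):
  n1('a'): parent n0 fail=0; on 'a' 0 → fail=0;  out ∅∪∅=∅
  n5('d'): parent n0 fail=0; on 'd' 0 → fail=0;  out ∅∪∅=∅
  n2('aa'): parent n1 fail=0; on 'a' 0 → fail=1;  out ∅∪∅=∅
  n6('db'): parent n5 fail=0; on 'b' 0 → fail=0;  out ∅∪∅=∅
  n10('ac'): parent n1 fail=0; on 'c' 0 → fail=0;  out {3}∪∅={3}
  n3('aac'): parent n2 fail=1; on 'c' 1 → fail=10;  out {2}∪{3}={2,3}
  n7('dbd'): parent n6 fail=0; on 'd' 0 → fail=5;  out ∅∪∅=∅
  n4('aacb'): parent n3 fail=10; on 'b' 10→0 → fail=0;  out {0}∪∅={0}
  n8('dbdb'): parent n7 fail=5; on 'b' 5 → fail=6;  out ∅∪∅=∅
  n9('dbdbd'): parent n8 fail=6; on 'd' 6 → fail=7;  out {1}∪∅={1}

Run:
i=0 'b': node 0→0
i=1 'a': node 0→1
i=2 'c': node 1→10  ** P3@[1:2]
i=3 'b': node 10→0 ·f
i=4 'a': node 0→1
i=5 'd': node 1→5 ·f
i=6 'd': node 5→5 ·f
i=7 'a': node 5→1 ·f
i=8 'c': node 1→10  ** P3@[7:8]
i=9 'a': node 10→1 ·f
i=10 'a': node 1→2
i=11 'c': node 2→3  ** P2@[9:11],P3@[10:11]
i=12 'a': node 3→1 ·f
i=13 'a': node 1→2
i=14 'c': node 2→3  ** P2@[12:14],P3@[13:14]
i=15 'b': node 3→4  ** P0@[12:15]
i=16 'b': node 4→0 ·f
i=17 'a': node 0→1
i=18 'a': node 1→2
i=19 'c': node 2→3  ** P2@[17:19],P3@[18:19]
i=20 'c': node 3→0 ·f
i=21 'd': node 0→5
i=22 'a': node 5→1 ·f
i=23 'a': node 1→2
i=24 'c': node 2→3  ** P2@[22:24],P3@[23:24]
i=25 'b': node 3→4  ** P0@[22:25]
i=26 'b': node 4→0 ·f
i=27 'a': node 0→1
i=28 'b': node 1→0 ·f
i=29 'b': node 0→0
i=30 'd': node 0→5
i=31 'a': node 5→1 ·f
i=32 'a': node 1→2
i=33 'a': node 2→2 ·f
i=34 'c': node 2→3  ** P2@[32:34],P3@[33:34]
i=35 'c': node 3→0 ·f
i=36 'd': node 0→5

Result: [[2,3],[8,3],[11,2],[11,3],[14,2],[14,3],[15,0],[19,2],[19,3],[24,2],[24,3],[25,0],[34,2],[34,3]]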